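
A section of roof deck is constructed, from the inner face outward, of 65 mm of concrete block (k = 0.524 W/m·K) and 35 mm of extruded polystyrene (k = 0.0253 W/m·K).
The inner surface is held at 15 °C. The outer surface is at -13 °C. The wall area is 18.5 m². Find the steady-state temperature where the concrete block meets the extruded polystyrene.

Series thermal resistances:
R_concrete block = L/(kA) = 0.065/(0.524×18.5) = 0.006705 K/W
R_extruded polystyrene = L/(kA) = 0.035/(0.0253×18.5) = 0.07478 K/W
R_total = 0.08148 K/W;  Q = ΔT/R_total = 28/0.08148 = 343.6 W
T_interface = T_inner − Q·ΣR(inner→interface) = 15 − 344×0.006705

T ≈ 12.7 °C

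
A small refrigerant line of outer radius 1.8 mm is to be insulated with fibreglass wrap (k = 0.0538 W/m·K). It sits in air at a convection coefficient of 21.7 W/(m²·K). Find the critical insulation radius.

r_cr ≈ 2.48 mm

For a cylinder r_cr = k/h = 0.0538/21.7
r_cr = 2.48 mm; since the bare radius (1.8 mm) is below r_cr, adding a thin layer of insulation will *increase* heat loss.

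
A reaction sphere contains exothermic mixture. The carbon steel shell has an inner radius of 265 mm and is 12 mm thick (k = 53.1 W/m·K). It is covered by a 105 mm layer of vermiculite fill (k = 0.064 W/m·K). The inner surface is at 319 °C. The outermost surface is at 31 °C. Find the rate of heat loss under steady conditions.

Q ≈ 233 W

Spherical conduction: R = (1/r_in − 1/r_out)/(4πk) per layer; series-sum.
R_carbon steel shell = (1/0.265 − 1/0.277)/(4π×53.1) = 2.45×10^-4 K/W
R_vermiculite fill = (1/0.277 − 1/0.382)/(4π×0.064) = 1.234 K/W
R_total = 1.234 K/W
Q = ΔT/R_total = 288/1.234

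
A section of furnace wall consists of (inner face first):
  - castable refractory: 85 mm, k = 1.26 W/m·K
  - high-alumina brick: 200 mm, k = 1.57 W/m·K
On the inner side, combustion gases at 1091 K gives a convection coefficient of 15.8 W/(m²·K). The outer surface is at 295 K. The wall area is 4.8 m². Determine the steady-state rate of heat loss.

Q ≈ 14800 W

Treating each layer as a thermal resistance in series:
R_inner film = 1/(h_i·A) = 1/(15.8×4.8) = 0.01319 K/W
R_castable refractory = L/(kA) = 0.085/(1.26×4.8) = 0.01405 K/W
R_high-alumina brick = L/(kA) = 0.2/(1.57×4.8) = 0.02654 K/W
R_total = 0.05378 K/W
Q = ΔT / R_total = 796 / 0.05378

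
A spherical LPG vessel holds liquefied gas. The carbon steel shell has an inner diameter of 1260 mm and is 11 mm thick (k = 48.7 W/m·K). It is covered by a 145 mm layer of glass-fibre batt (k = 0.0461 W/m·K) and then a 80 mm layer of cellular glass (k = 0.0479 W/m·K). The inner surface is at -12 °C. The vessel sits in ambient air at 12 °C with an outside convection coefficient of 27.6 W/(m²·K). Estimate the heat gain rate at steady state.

Each spherical layer contributes R = (1/r_i − 1/r_o)/(4πk):
R_carbon steel shell = (1/0.63 − 1/0.641)/(4π×48.7) = 4.451×10^-5 K/W
R_glass-fibre batt = (1/0.641 − 1/0.786)/(4π×0.0461) = 0.4968 K/W
R_cellular glass = (1/0.786 − 1/0.866)/(4π×0.0479) = 0.1953 K/W
R_outer film = 1/(h·4πr_o²) = 1/(27.6×4π×0.866²) = 0.003845 K/W
R_total = 0.6959 K/W
Q = ΔT/R_total = 24/0.6959

Q ≈ 34.5 W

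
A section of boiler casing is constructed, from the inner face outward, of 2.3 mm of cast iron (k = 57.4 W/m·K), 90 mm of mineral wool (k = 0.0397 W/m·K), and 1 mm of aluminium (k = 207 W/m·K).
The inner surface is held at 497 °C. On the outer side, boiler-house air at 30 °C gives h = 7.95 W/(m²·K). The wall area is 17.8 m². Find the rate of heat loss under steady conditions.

Model the wall as resistances in series:
R_cast iron = L/(kA) = 0.0023/(57.4×17.8) = 2.251×10^-6 K/W
R_mineral wool = L/(kA) = 0.09/(0.0397×17.8) = 0.1274 K/W
R_aluminium = L/(kA) = 0.001/(207×17.8) = 2.714×10^-7 K/W
R_outer film = 1/(h_o·A) = 1/(7.95×17.8) = 0.007067 K/W
R_total = 0.1344 K/W
Q = ΔT / R_total = 467 / 0.1344

Q ≈ 3470 W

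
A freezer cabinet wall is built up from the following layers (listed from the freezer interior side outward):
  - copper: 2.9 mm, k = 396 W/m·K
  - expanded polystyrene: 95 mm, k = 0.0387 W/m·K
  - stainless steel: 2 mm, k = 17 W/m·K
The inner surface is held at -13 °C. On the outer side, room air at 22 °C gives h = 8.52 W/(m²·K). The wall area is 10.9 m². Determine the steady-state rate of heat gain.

Thermal resistances in series:
R_copper = L/(kA) = 0.0029/(396×10.9) = 6.719×10^-7 K/W
R_expanded polystyrene = L/(kA) = 0.095/(0.0387×10.9) = 0.2252 K/W
R_stainless steel = L/(kA) = 0.002/(17×10.9) = 1.079×10^-5 K/W
R_outer film = 1/(h_o·A) = 1/(8.52×10.9) = 0.01077 K/W
R_total = 0.236 K/W
Q = ΔT / R_total = 35 / 0.236

Q ≈ 148 W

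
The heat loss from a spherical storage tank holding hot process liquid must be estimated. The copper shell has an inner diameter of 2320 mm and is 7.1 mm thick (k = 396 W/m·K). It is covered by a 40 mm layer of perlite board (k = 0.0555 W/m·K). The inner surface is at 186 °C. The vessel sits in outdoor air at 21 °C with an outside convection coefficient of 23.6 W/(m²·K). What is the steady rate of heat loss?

Q ≈ 3830 W

Spherical conduction: R = (1/r_in − 1/r_out)/(4πk) per layer; series-sum.
R_copper shell = (1/1.16 − 1/1.1671)/(4π×396) = 1.054×10^-6 K/W
R_perlite board = (1/1.1671 − 1/1.2071)/(4π×0.0555) = 0.04071 K/W
R_outer film = 1/(h·4πr_o²) = 1/(23.6×4π×1.2071²) = 0.002314 K/W
R_total = 0.04303 K/W
Q = ΔT/R_total = 165/0.04303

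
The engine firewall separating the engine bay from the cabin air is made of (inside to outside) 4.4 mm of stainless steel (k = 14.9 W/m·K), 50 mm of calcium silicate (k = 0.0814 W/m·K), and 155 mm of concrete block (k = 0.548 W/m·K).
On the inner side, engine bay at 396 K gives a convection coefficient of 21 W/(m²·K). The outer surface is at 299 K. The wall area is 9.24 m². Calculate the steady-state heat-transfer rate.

Q ≈ 948 W

Using the resistance-network approach (series):
R_inner film = 1/(h_i·A) = 1/(21×9.24) = 0.005154 K/W
R_stainless steel = L/(kA) = 0.0044/(14.9×9.24) = 3.196×10^-5 K/W
R_calcium silicate = L/(kA) = 0.05/(0.0814×9.24) = 0.06648 K/W
R_concrete block = L/(kA) = 0.155/(0.548×9.24) = 0.03061 K/W
R_total = 0.1023 K/W
Q = ΔT / R_total = 97 / 0.1023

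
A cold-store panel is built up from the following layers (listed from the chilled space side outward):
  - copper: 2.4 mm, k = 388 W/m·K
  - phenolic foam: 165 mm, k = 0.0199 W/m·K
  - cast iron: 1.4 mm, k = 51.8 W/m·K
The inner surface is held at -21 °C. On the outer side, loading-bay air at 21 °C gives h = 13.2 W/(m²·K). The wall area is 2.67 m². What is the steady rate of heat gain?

Q ≈ 13.4 W

Thermal resistances in series:
R_copper = L/(kA) = 0.0024/(388×2.67) = 2.317×10^-6 K/W
R_phenolic foam = L/(kA) = 0.165/(0.0199×2.67) = 3.105 K/W
R_cast iron = L/(kA) = 0.0014/(51.8×2.67) = 1.012×10^-5 K/W
R_outer film = 1/(h_o·A) = 1/(13.2×2.67) = 0.02837 K/W
R_total = 3.134 K/W
Q = ΔT / R_total = 42 / 3.134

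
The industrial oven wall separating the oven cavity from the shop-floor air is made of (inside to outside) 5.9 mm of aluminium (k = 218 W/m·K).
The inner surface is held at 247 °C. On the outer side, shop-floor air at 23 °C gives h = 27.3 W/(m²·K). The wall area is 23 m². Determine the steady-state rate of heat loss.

Treating each layer as a thermal resistance in series:
R_aluminium = L/(kA) = 0.0059/(218×23) = 1.177×10^-6 K/W
R_outer film = 1/(h_o·A) = 1/(27.3×23) = 0.001593 K/W
R_total = 0.001594 K/W
Q = ΔT / R_total = 224 / 0.001594

Q ≈ 141000 W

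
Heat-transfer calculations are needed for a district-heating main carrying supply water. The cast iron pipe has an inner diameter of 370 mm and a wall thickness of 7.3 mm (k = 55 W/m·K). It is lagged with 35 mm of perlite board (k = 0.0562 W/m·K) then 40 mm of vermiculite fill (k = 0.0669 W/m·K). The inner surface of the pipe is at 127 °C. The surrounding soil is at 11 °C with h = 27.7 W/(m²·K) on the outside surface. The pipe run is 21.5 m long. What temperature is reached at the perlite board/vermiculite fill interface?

T ≈ 64.6 °C

Radial resistances (cylindrical: R_cond = ln(r_o/r_i)/(2πkL), R_conv = 1/(h·2πrL)):
R_cast iron pipe wall = ln(192.3/185)/(2π×55×21.5) = 5.209×10^-6 K/W
R_perlite board = ln(227.3/192.3)/(2π×0.0562×21.5) = 0.02203 K/W
R_vermiculite fill = ln(267.3/227.3)/(2π×0.0669×21.5) = 0.01794 K/W
R_outer film = 1/(h_o·2πr_oL) = 1/(27.7×2π×0.2673×21.5) = 9.998×10^-4 K/W
R_total = 0.04097 K/W
Q = ΔT/R_total = 116/0.04097
Q = 2830 W
T_interface = T_inner − Q·ΣR(inner→interface) = 127 − 2830×0.02203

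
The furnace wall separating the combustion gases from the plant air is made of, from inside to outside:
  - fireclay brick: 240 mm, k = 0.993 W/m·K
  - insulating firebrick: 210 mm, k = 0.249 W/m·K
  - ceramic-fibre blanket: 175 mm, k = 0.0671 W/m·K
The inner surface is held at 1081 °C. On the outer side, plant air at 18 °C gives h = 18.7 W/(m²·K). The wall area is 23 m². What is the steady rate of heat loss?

Q ≈ 6530 W

Series thermal resistances:
R_fireclay brick = L/(kA) = 0.24/(0.993×23) = 0.01051 K/W
R_insulating firebrick = L/(kA) = 0.21/(0.249×23) = 0.03667 K/W
R_ceramic-fibre blanket = L/(kA) = 0.175/(0.0671×23) = 0.1134 K/W
R_outer film = 1/(h_o·A) = 1/(18.7×23) = 0.002325 K/W
R_total = 0.1629 K/W
Q = ΔT / R_total = 1063 / 0.1629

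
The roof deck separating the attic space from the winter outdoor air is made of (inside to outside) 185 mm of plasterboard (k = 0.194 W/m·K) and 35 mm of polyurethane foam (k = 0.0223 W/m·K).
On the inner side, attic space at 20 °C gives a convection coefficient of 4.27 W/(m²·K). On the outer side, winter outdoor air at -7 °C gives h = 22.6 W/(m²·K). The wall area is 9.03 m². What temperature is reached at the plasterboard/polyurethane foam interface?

Treating each layer as a thermal resistance in series:
R_inner film = 1/(h_i·A) = 1/(4.27×9.03) = 0.02593 K/W
R_plasterboard = L/(kA) = 0.185/(0.194×9.03) = 0.1056 K/W
R_polyurethane foam = L/(kA) = 0.035/(0.0223×9.03) = 0.1738 K/W
R_outer film = 1/(h_o·A) = 1/(22.6×9.03) = 0.0049 K/W
R_total = 0.3102 K/W;  Q = ΔT/R_total = 27/0.3102 = 87.03 W
T_interface = T_inner − Q·ΣR(inner→interface) = 20 − 87×0.1315

T ≈ 8.55 °C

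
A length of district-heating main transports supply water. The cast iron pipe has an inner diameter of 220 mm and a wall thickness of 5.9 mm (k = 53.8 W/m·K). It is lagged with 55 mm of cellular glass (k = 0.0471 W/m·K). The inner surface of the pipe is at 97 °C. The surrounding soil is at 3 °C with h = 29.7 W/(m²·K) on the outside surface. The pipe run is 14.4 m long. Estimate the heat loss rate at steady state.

Q ≈ 1010 W

Per-layer cylindrical resistances, series-summed:
R_cast iron pipe wall = ln(115.9/110)/(2π×53.8×14.4) = 1.073×10^-5 K/W
R_cellular glass = ln(170.9/115.9)/(2π×0.0471×14.4) = 0.09113 K/W
R_outer film = 1/(h_o·2πr_oL) = 1/(29.7×2π×0.1709×14.4) = 0.002178 K/W
R_total = 0.09332 K/W
Q = ΔT/R_total = 94/0.09332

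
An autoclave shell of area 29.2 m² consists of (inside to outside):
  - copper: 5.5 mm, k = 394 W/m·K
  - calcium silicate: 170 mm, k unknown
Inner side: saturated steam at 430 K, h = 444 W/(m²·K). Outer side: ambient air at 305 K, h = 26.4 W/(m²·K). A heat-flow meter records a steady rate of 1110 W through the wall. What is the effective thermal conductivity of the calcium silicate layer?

k ≈ 0.0523 W/(m·K)

Series thermal resistances:
R_inner film = 1/(h_i·A) = 1/(444×29.2) = 7.713×10^-5 K/W
R_copper = L/(kA) = 0.0055/(394×29.2) = 4.781×10^-7 K/W
R_outer film = 1/(h_o·A) = 1/(26.4×29.2) = 0.001297 K/W
Sum of known resistances R_other = 0.001375 K/W
Total R = ΔT/Q = 125/1110 = 0.1126 K/W
R_calcium silicate = R_total − R_other = 0.1112 K/W
k = L/(R·A) = 0.17/(0.1112×29.2)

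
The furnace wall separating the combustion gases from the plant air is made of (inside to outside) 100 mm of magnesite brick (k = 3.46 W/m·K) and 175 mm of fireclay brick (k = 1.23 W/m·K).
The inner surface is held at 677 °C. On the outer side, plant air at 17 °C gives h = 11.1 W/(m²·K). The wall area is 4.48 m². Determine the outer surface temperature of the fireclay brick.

Series thermal resistances:
R_magnesite brick = L/(kA) = 0.1/(3.46×4.48) = 0.006451 K/W
R_fireclay brick = L/(kA) = 0.175/(1.23×4.48) = 0.03176 K/W
R_outer film = 1/(h_o·A) = 1/(11.1×4.48) = 0.02011 K/W
R_total = 0.05832 K/W;  Q = ΔT/R_total = 660/0.05832 = 11320 W
T_interface = T_inner − Q·ΣR(inner→interface) = 677 − 11300×0.03821

T ≈ 245 °C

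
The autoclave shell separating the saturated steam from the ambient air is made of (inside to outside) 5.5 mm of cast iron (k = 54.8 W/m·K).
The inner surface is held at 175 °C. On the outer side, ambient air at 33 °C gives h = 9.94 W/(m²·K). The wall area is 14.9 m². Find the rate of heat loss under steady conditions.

Series thermal resistances:
R_cast iron = L/(kA) = 0.0055/(54.8×14.9) = 6.736×10^-6 K/W
R_outer film = 1/(h_o·A) = 1/(9.94×14.9) = 0.006752 K/W
R_total = 0.006759 K/W
Q = ΔT / R_total = 142 / 0.006759

Q ≈ 21000 W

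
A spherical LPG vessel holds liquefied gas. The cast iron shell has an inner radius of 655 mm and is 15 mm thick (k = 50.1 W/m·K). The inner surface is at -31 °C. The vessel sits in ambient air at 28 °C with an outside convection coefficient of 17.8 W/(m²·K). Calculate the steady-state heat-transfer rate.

Q ≈ 5890 W

Each spherical layer contributes R = (1/r_i − 1/r_o)/(4πk):
R_cast iron shell = (1/0.655 − 1/0.67)/(4π×50.1) = 5.429×10^-5 K/W
R_outer film = 1/(h·4πr_o²) = 1/(17.8×4π×0.67²) = 0.009959 K/W
R_total = 0.01001 K/W
Q = ΔT/R_total = 59/0.01001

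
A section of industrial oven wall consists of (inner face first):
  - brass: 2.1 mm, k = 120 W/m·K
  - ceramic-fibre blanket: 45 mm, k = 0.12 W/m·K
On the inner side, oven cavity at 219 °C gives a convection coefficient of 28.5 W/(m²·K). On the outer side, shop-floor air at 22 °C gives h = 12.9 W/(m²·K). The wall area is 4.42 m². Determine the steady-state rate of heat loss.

Model the wall as resistances in series:
R_inner film = 1/(h_i·A) = 1/(28.5×4.42) = 0.007938 K/W
R_brass = L/(kA) = 0.0021/(120×4.42) = 3.959×10^-6 K/W
R_ceramic-fibre blanket = L/(kA) = 0.045/(0.12×4.42) = 0.08484 K/W
R_outer film = 1/(h_o·A) = 1/(12.9×4.42) = 0.01754 K/W
R_total = 0.1103 K/W
Q = ΔT / R_total = 197 / 0.1103

Q ≈ 1790 W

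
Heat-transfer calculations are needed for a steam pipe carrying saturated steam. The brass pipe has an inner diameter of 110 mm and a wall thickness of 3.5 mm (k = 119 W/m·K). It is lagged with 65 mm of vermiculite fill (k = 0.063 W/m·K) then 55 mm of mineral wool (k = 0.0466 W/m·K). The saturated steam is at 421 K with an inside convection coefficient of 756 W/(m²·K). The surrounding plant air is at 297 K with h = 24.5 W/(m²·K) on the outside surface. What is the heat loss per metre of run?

q′ ≈ 38.9 W/m

For a radial system each layer contributes R = ln(r_out/r_in)/(2πkL); films add R = 1/(hA).
R_inner film = 1/(h_i·2πr₁L) = 1/(756×2π×0.055×1) = 0.003828 K/W
R_brass pipe wall = ln(58.5/55)/(2π×119×1) = 8.251×10^-5 K/W
R_vermiculite fill = ln(123.5/58.5)/(2π×0.063×1) = 1.888 K/W
R_mineral wool = ln(178.5/123.5)/(2π×0.0466×1) = 1.258 K/W
R_outer film = 1/(h_o·2πr_oL) = 1/(24.5×2π×0.1785×1) = 0.03639 K/W
R_total = 3.186 K/W
Q = ΔT/R_total = 124/3.186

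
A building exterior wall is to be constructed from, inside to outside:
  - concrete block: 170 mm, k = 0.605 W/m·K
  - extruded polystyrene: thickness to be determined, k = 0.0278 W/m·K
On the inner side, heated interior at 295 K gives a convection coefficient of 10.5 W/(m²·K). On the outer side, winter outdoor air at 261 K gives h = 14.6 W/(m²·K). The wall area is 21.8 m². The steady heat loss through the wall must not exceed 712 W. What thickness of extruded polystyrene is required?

Series thermal resistances:
R_inner film = 1/(h_i·A) = 1/(10.5×21.8) = 0.004369 K/W
R_concrete block = L/(kA) = 0.17/(0.605×21.8) = 0.01289 K/W
R_outer film = 1/(h_o·A) = 1/(14.6×21.8) = 0.003142 K/W
Sum of the known resistances R_other = 0.0204 K/W
Required total resistance R_tot = ΔT/Q_allow = 34/712 = 0.04775 K/W
R_extruded polystyrene = R_tot − R_other = 0.02735 K/W
L = R·k·A = 0.02735×0.0278×21.8

L ≈ 16.6 mm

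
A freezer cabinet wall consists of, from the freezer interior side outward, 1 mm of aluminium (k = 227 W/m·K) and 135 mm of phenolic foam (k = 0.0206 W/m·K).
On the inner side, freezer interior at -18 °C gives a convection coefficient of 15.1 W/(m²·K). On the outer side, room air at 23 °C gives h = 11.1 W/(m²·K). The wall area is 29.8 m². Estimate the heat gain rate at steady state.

Q ≈ 182 W

Model the wall as resistances in series:
R_inner film = 1/(h_i·A) = 1/(15.1×29.8) = 0.002222 K/W
R_aluminium = L/(kA) = 0.001/(227×29.8) = 1.478×10^-7 K/W
R_phenolic foam = L/(kA) = 0.135/(0.0206×29.8) = 0.2199 K/W
R_outer film = 1/(h_o·A) = 1/(11.1×29.8) = 0.003023 K/W
R_total = 0.2252 K/W
Q = ΔT / R_total = 41 / 0.2252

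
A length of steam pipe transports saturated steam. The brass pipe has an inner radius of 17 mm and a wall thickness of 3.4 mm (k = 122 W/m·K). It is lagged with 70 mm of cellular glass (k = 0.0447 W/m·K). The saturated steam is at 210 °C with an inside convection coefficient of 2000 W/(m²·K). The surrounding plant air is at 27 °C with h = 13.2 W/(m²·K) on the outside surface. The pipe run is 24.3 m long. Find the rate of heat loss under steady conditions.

Q ≈ 818 W

Per-layer cylindrical resistances, series-summed:
R_inner film = 1/(h_i·2πr₁L) = 1/(2000×2π×0.017×24.3) = 1.926×10^-4 K/W
R_brass pipe wall = ln(20.4/17)/(2π×122×24.3) = 9.788×10^-6 K/W
R_cellular glass = ln(90.4/20.4)/(2π×0.0447×24.3) = 0.2181 K/W
R_outer film = 1/(h_o·2πr_oL) = 1/(13.2×2π×0.0904×24.3) = 0.005489 K/W
R_total = 0.2238 K/W
Q = ΔT/R_total = 183/0.2238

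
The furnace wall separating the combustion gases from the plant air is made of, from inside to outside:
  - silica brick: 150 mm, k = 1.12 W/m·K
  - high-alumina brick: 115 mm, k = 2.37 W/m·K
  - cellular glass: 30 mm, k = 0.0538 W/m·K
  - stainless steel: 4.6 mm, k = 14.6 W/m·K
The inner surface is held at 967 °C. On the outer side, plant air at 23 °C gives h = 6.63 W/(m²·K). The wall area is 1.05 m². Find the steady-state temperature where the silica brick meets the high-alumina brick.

Thermal resistances in series:
R_silica brick = L/(kA) = 0.15/(1.12×1.05) = 0.1276 K/W
R_high-alumina brick = L/(kA) = 0.115/(2.37×1.05) = 0.04621 K/W
R_cellular glass = L/(kA) = 0.03/(0.0538×1.05) = 0.5311 K/W
R_stainless steel = L/(kA) = 0.0046/(14.6×1.05) = 3.001×10^-4 K/W
R_outer film = 1/(h_o·A) = 1/(6.63×1.05) = 0.1436 K/W
R_total = 0.8488 K/W;  Q = ΔT/R_total = 944/0.8488 = 1112 W
T_interface = T_inner − Q·ΣR(inner→interface) = 967 − 1110×0.1276

T ≈ 825 °C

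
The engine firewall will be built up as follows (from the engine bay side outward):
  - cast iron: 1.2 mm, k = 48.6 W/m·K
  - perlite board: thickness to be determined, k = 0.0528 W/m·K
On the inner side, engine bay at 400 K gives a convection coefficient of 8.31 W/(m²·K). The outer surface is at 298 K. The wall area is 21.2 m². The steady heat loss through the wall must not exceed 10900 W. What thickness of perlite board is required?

L ≈ 4.12 mm

Treating each layer as a thermal resistance in series:
R_inner film = 1/(h_i·A) = 1/(8.31×21.2) = 0.005676 K/W
R_cast iron = L/(kA) = 0.0012/(48.6×21.2) = 1.165×10^-6 K/W
Sum of the known resistances R_other = 0.005677 K/W
Required total resistance R_tot = ΔT/Q_allow = 102/10900 = 0.009358 K/W
R_perlite board = R_tot − R_other = 0.00368 K/W
L = R·k·A = 0.00368×0.0528×21.2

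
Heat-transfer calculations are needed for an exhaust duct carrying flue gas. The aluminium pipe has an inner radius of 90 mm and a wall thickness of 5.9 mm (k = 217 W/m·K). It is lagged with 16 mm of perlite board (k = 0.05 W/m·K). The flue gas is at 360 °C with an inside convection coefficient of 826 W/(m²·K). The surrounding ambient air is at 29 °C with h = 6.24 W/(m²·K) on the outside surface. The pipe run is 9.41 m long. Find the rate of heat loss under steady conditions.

For a radial system each layer contributes R = ln(r_out/r_in)/(2πkL); films add R = 1/(hA).
R_inner film = 1/(h_i·2πr₁L) = 1/(826×2π×0.09×9.41) = 2.275×10^-4 K/W
R_aluminium pipe wall = ln(95.9/90)/(2π×217×9.41) = 4.949×10^-6 K/W
R_perlite board = ln(111.9/95.9)/(2π×0.05×9.41) = 0.05219 K/W
R_outer film = 1/(h_o·2πr_oL) = 1/(6.24×2π×0.1119×9.41) = 0.02422 K/W
R_total = 0.07665 K/W
Q = ΔT/R_total = 331/0.07665

Q ≈ 4320 W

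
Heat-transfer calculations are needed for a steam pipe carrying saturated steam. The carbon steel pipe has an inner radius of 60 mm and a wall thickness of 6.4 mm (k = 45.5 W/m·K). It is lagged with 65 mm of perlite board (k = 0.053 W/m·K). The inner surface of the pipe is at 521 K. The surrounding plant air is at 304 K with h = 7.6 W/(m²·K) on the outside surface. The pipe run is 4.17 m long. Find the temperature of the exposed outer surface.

For a radial system each layer contributes R = ln(r_out/r_in)/(2πkL); films add R = 1/(hA).
R_carbon steel pipe wall = ln(66.4/60)/(2π×45.5×4.17) = 8.502×10^-5 K/W
R_perlite board = ln(131.4/66.4)/(2π×0.053×4.17) = 0.4915 K/W
R_outer film = 1/(h_o·2πr_oL) = 1/(7.6×2π×0.1314×4.17) = 0.03822 K/W
R_total = 0.5298 K/W
Q = ΔT/R_total = 217/0.5298
Q = 410 W
T_interface = T_inner − Q·ΣR(inner→interface) = 521 − 410×0.4916

T ≈ 320 K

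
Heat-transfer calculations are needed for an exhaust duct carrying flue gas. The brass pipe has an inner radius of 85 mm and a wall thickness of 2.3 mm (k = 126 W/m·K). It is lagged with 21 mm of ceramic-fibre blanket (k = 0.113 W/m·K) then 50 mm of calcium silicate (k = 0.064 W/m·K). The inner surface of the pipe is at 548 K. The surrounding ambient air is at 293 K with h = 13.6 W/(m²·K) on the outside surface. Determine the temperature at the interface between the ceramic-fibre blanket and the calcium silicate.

T ≈ 489 K

Per-layer cylindrical resistances, series-summed:
R_brass pipe wall = ln(87.3/85)/(2π×126×1) = 3.372×10^-5 K/W
R_ceramic-fibre blanket = ln(108.3/87.3)/(2π×0.113×1) = 0.3036 K/W
R_calcium silicate = ln(158.3/108.3)/(2π×0.064×1) = 0.944 K/W
R_outer film = 1/(h_o·2πr_oL) = 1/(13.6×2π×0.1583×1) = 0.07393 K/W
R_total = 1.322 K/W
Q = ΔT/R_total = 255/1.322
Q = 193 W/m
T_interface = T_inner − Q·ΣR(inner→interface) = 548 − 193×0.3036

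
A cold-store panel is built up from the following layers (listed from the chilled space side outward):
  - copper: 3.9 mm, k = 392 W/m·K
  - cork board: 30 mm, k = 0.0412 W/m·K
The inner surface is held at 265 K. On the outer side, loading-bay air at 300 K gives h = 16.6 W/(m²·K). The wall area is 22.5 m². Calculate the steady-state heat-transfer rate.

Q ≈ 999 W

Thermal resistances in series:
R_copper = L/(kA) = 0.0039/(392×22.5) = 4.422×10^-7 K/W
R_cork board = L/(kA) = 0.03/(0.0412×22.5) = 0.03236 K/W
R_outer film = 1/(h_o·A) = 1/(16.6×22.5) = 0.002677 K/W
R_total = 0.03504 K/W
Q = ΔT / R_total = 35 / 0.03504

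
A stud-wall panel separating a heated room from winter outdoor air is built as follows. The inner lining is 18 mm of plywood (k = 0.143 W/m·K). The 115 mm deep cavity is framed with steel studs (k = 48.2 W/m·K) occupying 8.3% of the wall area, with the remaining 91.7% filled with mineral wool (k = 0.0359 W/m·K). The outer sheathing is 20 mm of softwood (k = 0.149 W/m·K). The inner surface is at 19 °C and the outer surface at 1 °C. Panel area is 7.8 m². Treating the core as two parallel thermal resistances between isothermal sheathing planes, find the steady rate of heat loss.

Sheathing layers in series; stud and cavity paths in parallel between them.
R_inner = 0.018/(0.143×7.8) = 0.01614 K/W
R_stud  = 0.115/(48.2×0.083×7.8) = 0.003685 K/W
R_cav   = 0.115/(0.0359×0.917×7.8) = 0.4479 K/W
1/R_core = 1/R_stud + 1/R_cav → R_core = 0.003655 K/W
R_outer = 0.02/(0.149×7.8) = 0.01721 K/W
R_total = 0.037 K/W
Q = ΔT/R_total = 18/0.037

Q ≈ 486 W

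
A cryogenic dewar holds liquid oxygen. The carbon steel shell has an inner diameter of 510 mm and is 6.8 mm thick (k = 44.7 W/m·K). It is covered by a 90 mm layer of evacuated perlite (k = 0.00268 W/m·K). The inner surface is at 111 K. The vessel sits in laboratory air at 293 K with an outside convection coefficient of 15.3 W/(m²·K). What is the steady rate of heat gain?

Q ≈ 6.26 W

Radial (spherical) resistances in series:
R_carbon steel shell = (1/0.255 − 1/0.2618)/(4π×44.7) = 1.813×10^-4 K/W
R_evacuated perlite = (1/0.2618 − 1/0.3518)/(4π×0.00268) = 29.02 K/W
R_outer film = 1/(h·4πr_o²) = 1/(15.3×4π×0.3518²) = 0.04202 K/W
R_total = 29.06 K/W
Q = ΔT/R_total = 182/29.06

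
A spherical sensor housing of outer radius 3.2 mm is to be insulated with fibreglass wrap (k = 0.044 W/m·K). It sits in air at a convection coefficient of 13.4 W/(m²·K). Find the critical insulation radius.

For a sphere r_cr = 2k/h = 2×0.044/13.4
r_cr = 6.57 mm; since the bare radius (3.2 mm) is below r_cr, adding a thin layer of insulation will *increase* heat loss.

r_cr ≈ 6.57 mm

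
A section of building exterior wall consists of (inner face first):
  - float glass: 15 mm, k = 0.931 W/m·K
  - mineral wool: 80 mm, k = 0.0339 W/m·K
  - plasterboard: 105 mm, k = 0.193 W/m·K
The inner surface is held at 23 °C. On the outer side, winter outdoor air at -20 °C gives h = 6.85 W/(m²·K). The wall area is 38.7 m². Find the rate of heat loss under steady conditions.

Series thermal resistances:
R_float glass = L/(kA) = 0.015/(0.931×38.7) = 4.163×10^-4 K/W
R_mineral wool = L/(kA) = 0.08/(0.0339×38.7) = 0.06098 K/W
R_plasterboard = L/(kA) = 0.105/(0.193×38.7) = 0.01406 K/W
R_outer film = 1/(h_o·A) = 1/(6.85×38.7) = 0.003772 K/W
R_total = 0.07923 K/W
Q = ΔT / R_total = 43 / 0.07923

Q ≈ 543 W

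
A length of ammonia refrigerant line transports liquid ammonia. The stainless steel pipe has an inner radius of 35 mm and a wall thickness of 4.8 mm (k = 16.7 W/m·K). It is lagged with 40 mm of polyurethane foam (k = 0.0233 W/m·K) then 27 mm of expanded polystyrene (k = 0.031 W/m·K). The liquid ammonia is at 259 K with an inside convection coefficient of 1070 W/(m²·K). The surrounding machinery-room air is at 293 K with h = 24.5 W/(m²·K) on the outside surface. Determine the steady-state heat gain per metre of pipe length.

Cylindrical conduction, so R = ln(r₂/r₁)/(2πkL) per layer, in series:
R_inner film = 1/(h_i·2πr₁L) = 1/(1070×2π×0.035×1) = 0.00425 K/W
R_stainless steel pipe wall = ln(39.8/35)/(2π×16.7×1) = 0.001225 K/W
R_polyurethane foam = ln(79.8/39.8)/(2π×0.0233×1) = 4.752 K/W
R_expanded polystyrene = ln(106.8/79.8)/(2π×0.031×1) = 1.496 K/W
R_outer film = 1/(h_o·2πr_oL) = 1/(24.5×2π×0.1068×1) = 0.06083 K/W
R_total = 6.314 K/W
Q = ΔT/R_total = 34/6.314

q′ ≈ 5.38 W/m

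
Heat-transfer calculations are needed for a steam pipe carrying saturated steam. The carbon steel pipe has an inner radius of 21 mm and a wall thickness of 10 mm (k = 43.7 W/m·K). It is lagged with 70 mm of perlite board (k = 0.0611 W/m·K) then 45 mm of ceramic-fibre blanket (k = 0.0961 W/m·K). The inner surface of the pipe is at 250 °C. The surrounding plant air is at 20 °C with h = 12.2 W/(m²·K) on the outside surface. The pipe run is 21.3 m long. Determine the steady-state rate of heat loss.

Q ≈ 1300 W

For a radial system each layer contributes R = ln(r_out/r_in)/(2πkL); films add R = 1/(hA).
R_carbon steel pipe wall = ln(31/21)/(2π×43.7×21.3) = 6.659×10^-5 K/W
R_perlite board = ln(101/31)/(2π×0.0611×21.3) = 0.1444 K/W
R_ceramic-fibre blanket = ln(146/101)/(2π×0.0961×21.3) = 0.02865 K/W
R_outer film = 1/(h_o·2πr_oL) = 1/(12.2×2π×0.146×21.3) = 0.004195 K/W
R_total = 0.1774 K/W
Q = ΔT/R_total = 230/0.1774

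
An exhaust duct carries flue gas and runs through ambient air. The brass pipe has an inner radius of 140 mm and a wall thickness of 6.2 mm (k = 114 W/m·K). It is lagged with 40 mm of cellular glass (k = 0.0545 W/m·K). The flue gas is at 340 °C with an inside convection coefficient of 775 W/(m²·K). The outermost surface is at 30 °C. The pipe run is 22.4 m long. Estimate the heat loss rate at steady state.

Q ≈ 9810 W

Treating each annulus and film as a series resistance:
R_inner film = 1/(h_i·2πr₁L) = 1/(775×2π×0.14×22.4) = 6.549×10^-5 K/W
R_brass pipe wall = ln(146.2/140)/(2π×114×22.4) = 2.701×10^-6 K/W
R_cellular glass = ln(186.2/146.2)/(2π×0.0545×22.4) = 0.03153 K/W
R_total = 0.0316 K/W
Q = ΔT/R_total = 310/0.0316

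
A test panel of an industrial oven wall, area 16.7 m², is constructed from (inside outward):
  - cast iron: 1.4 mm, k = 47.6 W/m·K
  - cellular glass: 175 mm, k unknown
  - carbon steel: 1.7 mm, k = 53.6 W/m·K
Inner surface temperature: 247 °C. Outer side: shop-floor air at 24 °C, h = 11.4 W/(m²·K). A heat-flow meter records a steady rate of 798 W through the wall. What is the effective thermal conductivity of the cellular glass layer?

Using the resistance-network approach (series):
R_cast iron = L/(kA) = 0.0014/(47.6×16.7) = 1.761×10^-6 K/W
R_carbon steel = L/(kA) = 0.0017/(53.6×16.7) = 1.899×10^-6 K/W
R_outer film = 1/(h_o·A) = 1/(11.4×16.7) = 0.005253 K/W
Sum of known resistances R_other = 0.005256 K/W
Total R = ΔT/Q = 223/798 = 0.2794 K/W
R_cellular glass = R_total − R_other = 0.2742 K/W
k = L/(R·A) = 0.175/(0.2742×16.7)

k ≈ 0.0382 W/(m·K)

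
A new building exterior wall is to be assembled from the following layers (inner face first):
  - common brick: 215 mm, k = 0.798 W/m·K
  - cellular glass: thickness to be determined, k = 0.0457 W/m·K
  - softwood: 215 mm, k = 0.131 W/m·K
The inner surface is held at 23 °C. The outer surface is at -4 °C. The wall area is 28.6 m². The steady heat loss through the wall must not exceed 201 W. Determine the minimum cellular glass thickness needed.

Thermal resistances in series:
R_common brick = L/(kA) = 0.215/(0.798×28.6) = 0.00942 K/W
R_softwood = L/(kA) = 0.215/(0.131×28.6) = 0.05739 K/W
Sum of the known resistances R_other = 0.06681 K/W
Required total resistance R_tot = ΔT/Q_allow = 27/201 = 0.1343 K/W
R_cellular glass = R_tot − R_other = 0.06752 K/W
L = R·k·A = 0.06752×0.0457×28.6

L ≈ 88.3 mm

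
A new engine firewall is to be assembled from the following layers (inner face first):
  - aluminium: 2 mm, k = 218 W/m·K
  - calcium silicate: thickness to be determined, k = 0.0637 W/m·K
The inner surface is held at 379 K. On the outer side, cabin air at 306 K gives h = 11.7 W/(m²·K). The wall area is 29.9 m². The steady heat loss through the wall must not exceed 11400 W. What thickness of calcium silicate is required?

Thermal resistances in series:
R_aluminium = L/(kA) = 0.002/(218×29.9) = 3.068×10^-7 K/W
R_outer film = 1/(h_o·A) = 1/(11.7×29.9) = 0.002859 K/W
Sum of the known resistances R_other = 0.002859 K/W
Required total resistance R_tot = ΔT/Q_allow = 73/11400 = 0.006404 K/W
R_calcium silicate = R_tot − R_other = 0.003545 K/W
L = R·k·A = 0.003545×0.0637×29.9

L ≈ 6.75 mm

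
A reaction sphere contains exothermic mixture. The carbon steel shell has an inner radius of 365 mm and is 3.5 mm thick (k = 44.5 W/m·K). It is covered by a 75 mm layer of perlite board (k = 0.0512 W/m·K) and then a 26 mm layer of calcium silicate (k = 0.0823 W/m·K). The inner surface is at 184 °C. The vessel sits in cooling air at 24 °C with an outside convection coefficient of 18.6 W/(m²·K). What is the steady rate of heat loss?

Q ≈ 187 W

Each spherical layer contributes R = (1/r_i − 1/r_o)/(4πk):
R_carbon steel shell = (1/0.365 − 1/0.3685)/(4π×44.5) = 4.653×10^-5 K/W
R_perlite board = (1/0.3685 − 1/0.4435)/(4π×0.0512) = 0.7133 K/W
R_calcium silicate = (1/0.4435 − 1/0.4695)/(4π×0.0823) = 0.1207 K/W
R_outer film = 1/(h·4πr_o²) = 1/(18.6×4π×0.4695²) = 0.01941 K/W
R_total = 0.8535 K/W
Q = ΔT/R_total = 160/0.8535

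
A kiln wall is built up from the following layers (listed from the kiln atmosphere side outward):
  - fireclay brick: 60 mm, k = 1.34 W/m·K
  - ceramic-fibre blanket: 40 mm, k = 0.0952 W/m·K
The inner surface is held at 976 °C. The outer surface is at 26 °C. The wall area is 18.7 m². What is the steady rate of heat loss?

Q ≈ 38200 W

Treating each layer as a thermal resistance in series:
R_fireclay brick = L/(kA) = 0.06/(1.34×18.7) = 0.002394 K/W
R_ceramic-fibre blanket = L/(kA) = 0.04/(0.0952×18.7) = 0.02247 K/W
R_total = 0.02486 K/W
Q = ΔT / R_total = 950 / 0.02486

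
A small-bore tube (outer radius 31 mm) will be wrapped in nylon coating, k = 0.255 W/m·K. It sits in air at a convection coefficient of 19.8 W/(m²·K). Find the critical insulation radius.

r_cr ≈ 12.9 mm

For a cylinder r_cr = k/h = 0.255/19.8
r_cr = 12.9 mm; since the bare radius (31 mm) is above r_cr, any added insulation will reduce heat loss.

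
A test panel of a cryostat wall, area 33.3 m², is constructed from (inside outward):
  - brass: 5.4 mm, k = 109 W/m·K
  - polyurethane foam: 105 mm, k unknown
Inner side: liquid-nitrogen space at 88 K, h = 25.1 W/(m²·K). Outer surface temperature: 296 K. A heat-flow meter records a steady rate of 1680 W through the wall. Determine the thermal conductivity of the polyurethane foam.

Treating each layer as a thermal resistance in series:
R_inner film = 1/(h_i·A) = 1/(25.1×33.3) = 0.001196 K/W
R_brass = L/(kA) = 0.0054/(109×33.3) = 1.488×10^-6 K/W
Sum of known resistances R_other = 0.001198 K/W
Total R = ΔT/Q = 208/1680 = 0.1238 K/W
R_polyurethane foam = R_total − R_other = 0.1226 K/W
k = L/(R·A) = 0.105/(0.1226×33.3)

k ≈ 0.0257 W/(m·K)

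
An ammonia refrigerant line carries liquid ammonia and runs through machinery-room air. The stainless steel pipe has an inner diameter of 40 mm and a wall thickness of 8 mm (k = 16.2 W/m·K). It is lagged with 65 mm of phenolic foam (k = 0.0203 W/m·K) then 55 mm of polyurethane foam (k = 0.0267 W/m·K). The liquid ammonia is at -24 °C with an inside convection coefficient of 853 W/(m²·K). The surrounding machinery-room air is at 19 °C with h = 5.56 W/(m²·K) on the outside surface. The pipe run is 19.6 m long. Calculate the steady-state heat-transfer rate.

Treating each annulus and film as a series resistance:
R_inner film = 1/(h_i·2πr₁L) = 1/(853×2π×0.02×19.6) = 4.76×10^-4 K/W
R_stainless steel pipe wall = ln(28/20)/(2π×16.2×19.6) = 1.687×10^-4 K/W
R_phenolic foam = ln(93/28)/(2π×0.0203×19.6) = 0.4802 K/W
R_polyurethane foam = ln(148/93)/(2π×0.0267×19.6) = 0.1413 K/W
R_outer film = 1/(h_o·2πr_oL) = 1/(5.56×2π×0.148×19.6) = 0.009868 K/W
R_total = 0.632 K/W
Q = ΔT/R_total = 43/0.632

Q ≈ 68 W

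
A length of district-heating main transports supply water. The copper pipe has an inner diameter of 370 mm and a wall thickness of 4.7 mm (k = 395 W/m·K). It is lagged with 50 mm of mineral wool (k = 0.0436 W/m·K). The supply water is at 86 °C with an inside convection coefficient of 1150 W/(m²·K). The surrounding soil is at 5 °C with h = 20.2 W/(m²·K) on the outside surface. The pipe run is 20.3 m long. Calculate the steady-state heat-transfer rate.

Q ≈ 1850 W

Per-layer cylindrical resistances, series-summed:
R_inner film = 1/(h_i·2πr₁L) = 1/(1150×2π×0.185×20.3) = 3.685×10^-5 K/W
R_copper pipe wall = ln(189.7/185)/(2π×395×20.3) = 4.98×10^-7 K/W
R_mineral wool = ln(239.7/189.7)/(2π×0.0436×20.3) = 0.04207 K/W
R_outer film = 1/(h_o·2πr_oL) = 1/(20.2×2π×0.2397×20.3) = 0.001619 K/W
R_total = 0.04372 K/W
Q = ΔT/R_total = 81/0.04372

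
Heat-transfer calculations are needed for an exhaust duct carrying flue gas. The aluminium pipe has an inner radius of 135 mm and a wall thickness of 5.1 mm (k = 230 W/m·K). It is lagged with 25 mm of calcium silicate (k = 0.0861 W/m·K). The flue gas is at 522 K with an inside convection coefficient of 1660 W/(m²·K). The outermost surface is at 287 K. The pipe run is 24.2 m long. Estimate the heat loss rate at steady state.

Radial resistances (cylindrical: R_cond = ln(r_o/r_i)/(2πkL), R_conv = 1/(h·2πrL)):
R_inner film = 1/(h_i·2πr₁L) = 1/(1660×2π×0.135×24.2) = 2.935×10^-5 K/W
R_aluminium pipe wall = ln(140.1/135)/(2π×230×24.2) = 1.06×10^-6 K/W
R_calcium silicate = ln(165.1/140.1)/(2π×0.0861×24.2) = 0.01254 K/W
R_total = 0.01257 K/W
Q = ΔT/R_total = 235/0.01257

Q ≈ 18700 W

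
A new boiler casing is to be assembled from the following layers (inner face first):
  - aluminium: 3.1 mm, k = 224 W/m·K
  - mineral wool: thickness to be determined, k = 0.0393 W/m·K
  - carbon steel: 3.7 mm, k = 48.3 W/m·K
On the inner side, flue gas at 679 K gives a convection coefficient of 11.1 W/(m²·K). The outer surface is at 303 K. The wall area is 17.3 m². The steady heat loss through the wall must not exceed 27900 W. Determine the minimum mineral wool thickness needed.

Series thermal resistances:
R_inner film = 1/(h_i·A) = 1/(11.1×17.3) = 0.005208 K/W
R_aluminium = L/(kA) = 0.0031/(224×17.3) = 8×10^-7 K/W
R_carbon steel = L/(kA) = 0.0037/(48.3×17.3) = 4.428×10^-6 K/W
Sum of the known resistances R_other = 0.005213 K/W
Required total resistance R_tot = ΔT/Q_allow = 376/27900 = 0.01348 K/W
R_mineral wool = R_tot − R_other = 0.008264 K/W
L = R·k·A = 0.008264×0.0393×17.3

L ≈ 5.62 mm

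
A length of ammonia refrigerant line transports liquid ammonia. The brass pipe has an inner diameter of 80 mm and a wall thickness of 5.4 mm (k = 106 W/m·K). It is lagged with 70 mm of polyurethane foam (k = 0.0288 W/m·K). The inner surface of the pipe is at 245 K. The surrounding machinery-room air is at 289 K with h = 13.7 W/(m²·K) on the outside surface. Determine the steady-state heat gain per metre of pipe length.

q′ ≈ 8.37 W/m

Cylindrical conduction, so R = ln(r₂/r₁)/(2πkL) per layer, in series:
R_brass pipe wall = ln(45.4/40)/(2π×106×1) = 1.901×10^-4 K/W
R_polyurethane foam = ln(115.4/45.4)/(2π×0.0288×1) = 5.155 K/W
R_outer film = 1/(h_o·2πr_oL) = 1/(13.7×2π×0.1154×1) = 0.1007 K/W
R_total = 5.256 K/W
Q = ΔT/R_total = 44/5.256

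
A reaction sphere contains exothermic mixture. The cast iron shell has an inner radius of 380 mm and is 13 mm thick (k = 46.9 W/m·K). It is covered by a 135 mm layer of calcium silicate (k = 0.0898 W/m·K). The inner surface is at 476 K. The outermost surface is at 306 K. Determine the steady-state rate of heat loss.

Q ≈ 295 W

Radial (spherical) resistances in series:
R_cast iron shell = (1/0.38 − 1/0.393)/(4π×46.9) = 1.477×10^-4 K/W
R_calcium silicate = (1/0.393 − 1/0.528)/(4π×0.0898) = 0.5765 K/W
R_total = 0.5767 K/W
Q = ΔT/R_total = 170/0.5767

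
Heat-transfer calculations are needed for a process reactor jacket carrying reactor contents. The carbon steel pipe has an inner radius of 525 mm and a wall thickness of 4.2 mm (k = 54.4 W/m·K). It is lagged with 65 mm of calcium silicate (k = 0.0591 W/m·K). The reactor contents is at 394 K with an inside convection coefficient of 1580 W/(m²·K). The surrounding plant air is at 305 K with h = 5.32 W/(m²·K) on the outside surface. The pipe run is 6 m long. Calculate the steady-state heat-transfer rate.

Treating each annulus and film as a series resistance:
R_inner film = 1/(h_i·2πr₁L) = 1/(1580×2π×0.525×6) = 3.198×10^-5 K/W
R_carbon steel pipe wall = ln(529.2/525)/(2π×54.4×6) = 3.885×10^-6 K/W
R_calcium silicate = ln(594.2/529.2)/(2π×0.0591×6) = 0.052 K/W
R_outer film = 1/(h_o·2πr_oL) = 1/(5.32×2π×0.5942×6) = 0.008391 K/W
R_total = 0.06042 K/W
Q = ΔT/R_total = 89/0.06042

Q ≈ 1470 W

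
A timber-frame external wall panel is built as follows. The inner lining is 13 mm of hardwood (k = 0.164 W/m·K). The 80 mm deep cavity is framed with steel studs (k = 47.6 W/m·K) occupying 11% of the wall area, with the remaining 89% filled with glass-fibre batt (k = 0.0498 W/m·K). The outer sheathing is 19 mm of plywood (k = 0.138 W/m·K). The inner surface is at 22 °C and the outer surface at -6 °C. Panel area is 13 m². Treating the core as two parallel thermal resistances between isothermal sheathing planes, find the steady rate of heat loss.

Q ≈ 1570 W

Sheathing layers in series; stud and cavity paths in parallel between them.
R_inner = 0.013/(0.164×13) = 0.006098 K/W
R_stud  = 0.08/(47.6×0.11×13) = 0.001175 K/W
R_cav   = 0.08/(0.0498×0.89×13) = 0.1388 K/W
1/R_core = 1/R_stud + 1/R_cav → R_core = 0.001165 K/W
R_outer = 0.019/(0.138×13) = 0.01059 K/W
R_total = 0.01785 K/W
Q = ΔT/R_total = 28/0.01785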